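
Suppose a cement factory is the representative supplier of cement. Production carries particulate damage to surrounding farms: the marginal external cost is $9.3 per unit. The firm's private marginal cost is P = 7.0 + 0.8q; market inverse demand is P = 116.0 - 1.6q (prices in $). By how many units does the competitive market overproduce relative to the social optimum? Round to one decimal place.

3.9 units

Market equilibrium (private): 7.0 + 0.8q = 116.0 - 1.6q → q_m = 45.4167.
Social marginal cost = private MC + MEC = 16.3 + 0.8q.
Set SMC = demand: 16.3 + 0.8q = 116.0 - 1.6q → q* = 41.5417.
Gap = |45.4167 − 41.5417| = 3.8750.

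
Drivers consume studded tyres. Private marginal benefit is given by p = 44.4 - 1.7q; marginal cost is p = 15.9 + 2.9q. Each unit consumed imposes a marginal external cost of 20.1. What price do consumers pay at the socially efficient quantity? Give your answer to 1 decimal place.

Social marginal benefit = demand − MEC = 24.3 - 1.7q.
Set SMB = MC: 24.3 - 1.7q = 15.9 + 2.9q → q* = 1.8261.
Consumer price on the demand curve at q*: 44.4 − 1.7×1.8261 = 41.2956.

P = 41.3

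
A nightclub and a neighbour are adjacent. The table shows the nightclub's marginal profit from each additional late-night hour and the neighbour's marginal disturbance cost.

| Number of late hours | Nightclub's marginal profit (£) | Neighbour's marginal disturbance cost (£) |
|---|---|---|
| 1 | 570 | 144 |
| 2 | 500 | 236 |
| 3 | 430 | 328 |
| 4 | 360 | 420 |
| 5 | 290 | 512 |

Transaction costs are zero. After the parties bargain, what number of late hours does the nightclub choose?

Bargaining reaches the level where marginal profit last exceeds marginal disturbance cost.
That holds through level 3 (430 ≥ 328) but not at 4 (360 < 420).

3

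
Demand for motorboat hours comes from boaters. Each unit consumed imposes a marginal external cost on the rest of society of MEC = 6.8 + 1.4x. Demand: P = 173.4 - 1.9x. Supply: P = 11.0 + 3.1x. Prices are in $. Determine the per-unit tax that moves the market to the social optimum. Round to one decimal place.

Social marginal benefit = demand − MEC = 166.6 - 3.3x.
Set SMB = MC: 166.6 - 3.3x = 11.0 + 3.1x → x* = 24.3125.
The Pigouvian tax equals MEC at x*: 6.8 + 1.4×24.3125 = 40.8375.

tax = $40.8 per unit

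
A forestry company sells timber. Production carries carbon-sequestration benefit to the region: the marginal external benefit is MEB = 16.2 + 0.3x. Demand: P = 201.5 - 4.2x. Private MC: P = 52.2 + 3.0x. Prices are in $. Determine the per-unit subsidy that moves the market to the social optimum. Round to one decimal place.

Social marginal cost = private MC − MEB = 36.0 + 2.7x.
Set SMC = demand: 36.0 + 2.7x = 201.5 - 4.2x → x* = 23.9855.
The Pigouvian subsidy equals MEB at x*: 16.2 + 0.3×23.9855 = 23.3957.

subsidy = $23.4 per unit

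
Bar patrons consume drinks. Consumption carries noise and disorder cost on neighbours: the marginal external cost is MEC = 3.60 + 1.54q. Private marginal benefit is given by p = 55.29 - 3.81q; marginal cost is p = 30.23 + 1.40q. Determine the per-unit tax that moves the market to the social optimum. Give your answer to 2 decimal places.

tax = 8.50 per unit

Social marginal benefit = demand − MEC = 51.69 - 5.35q.
Set SMB = MC: 51.69 - 5.35q = 30.23 + 1.40q → q* = 3.1793.
The Pigouvian tax equals MEC at q*: 3.60 + 1.54×3.1793 = 8.4961.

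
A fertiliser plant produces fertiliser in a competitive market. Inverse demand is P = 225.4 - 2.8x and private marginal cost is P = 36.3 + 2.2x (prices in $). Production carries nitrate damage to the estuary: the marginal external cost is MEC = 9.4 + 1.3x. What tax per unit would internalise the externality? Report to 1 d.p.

Social marginal cost = private MC + MEC = 45.7 + 3.5x.
Set SMC = demand: 45.7 + 3.5x = 225.4 - 2.8x → x* = 28.5238.
The Pigouvian tax equals MEC at x*: 9.4 + 1.3×28.5238 = 46.4809.

tax = $46.5 per unit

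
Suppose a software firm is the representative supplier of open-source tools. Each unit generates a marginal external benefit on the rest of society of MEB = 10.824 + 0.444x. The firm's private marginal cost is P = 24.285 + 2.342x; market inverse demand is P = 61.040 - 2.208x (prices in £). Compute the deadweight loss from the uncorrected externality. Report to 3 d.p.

DWL = £25.288

Market equilibrium (private): 24.285 + 2.342x = 61.040 - 2.208x → x_m = 8.0780.
Social marginal cost = private MC − MEB = 13.461 + 1.898x.
Set SMC = demand: 13.461 + 1.898x = 61.040 - 2.208x → x* = 11.5877.
The welfare-loss triangle has base |x_m − x*| and height MEB(x_m) (the vertical gap between SMC and demand is zero at x* and MEB at x_m).
DWL = ½ × 3.5097 × 14.4106 = 25.2884.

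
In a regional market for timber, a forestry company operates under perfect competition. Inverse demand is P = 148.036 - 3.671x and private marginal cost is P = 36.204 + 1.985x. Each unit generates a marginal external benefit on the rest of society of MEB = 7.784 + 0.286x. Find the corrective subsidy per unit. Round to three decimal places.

subsidy = 14.155 per unit

Social marginal cost = private MC − MEB = 28.420 + 1.699x.
Set SMC = demand: 28.420 + 1.699x = 148.036 - 3.671x → x* = 22.2749.
The Pigouvian subsidy equals MEB at x*: 7.784 + 0.286×22.2749 = 14.1546.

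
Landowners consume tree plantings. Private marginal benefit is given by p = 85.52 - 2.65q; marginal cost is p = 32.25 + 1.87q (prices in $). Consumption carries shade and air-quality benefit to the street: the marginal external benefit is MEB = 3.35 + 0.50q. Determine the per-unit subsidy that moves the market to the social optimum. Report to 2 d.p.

subsidy = $10.39 per unit

Social marginal benefit = demand + MEB = 88.87 - 2.15q.
Set SMB = MC: 88.87 - 2.15q = 32.25 + 1.87q → q* = 14.0846.
The Pigouvian subsidy equals MEB at q*: 3.35 + 0.50×14.0846 = 10.3923.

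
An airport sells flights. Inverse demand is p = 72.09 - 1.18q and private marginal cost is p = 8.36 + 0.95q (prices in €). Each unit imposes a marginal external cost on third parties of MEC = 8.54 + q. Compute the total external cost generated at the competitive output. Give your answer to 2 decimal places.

Market equilibrium (private): 8.36 + 0.95q = 72.09 - 1.18q → q_m = 29.9202.
Total external cost = ∫₀^{q_m} (8.54 + 1.00q) dq = 8.54×29.9202 + ½×1.00×29.9202² = 703.1277.

€703.13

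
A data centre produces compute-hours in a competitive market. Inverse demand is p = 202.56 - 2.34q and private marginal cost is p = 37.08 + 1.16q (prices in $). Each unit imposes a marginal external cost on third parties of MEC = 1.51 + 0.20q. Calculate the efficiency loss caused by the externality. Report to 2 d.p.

DWL = $16.25

Market equilibrium (private): 37.08 + 1.16q = 202.56 - 2.34q → q_m = 47.2800.
Social marginal cost = private MC + MEC = 38.59 + 1.36q.
Set SMC = demand: 38.59 + 1.36q = 202.56 - 2.34q → q* = 44.3162.
Between q* and q_m the wedge SMC − demand runs linearly from 0 to MEC(q_m), so the loss is a triangle.
DWL = ½ × 2.9638 × 10.9660 = 16.2505.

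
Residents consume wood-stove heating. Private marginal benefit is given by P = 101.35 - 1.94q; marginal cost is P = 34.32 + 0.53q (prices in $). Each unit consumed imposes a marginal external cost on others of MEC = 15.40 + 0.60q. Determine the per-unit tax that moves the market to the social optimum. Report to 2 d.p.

Social marginal benefit = demand − MEC = 85.95 - 2.54q.
Set SMB = MC: 85.95 - 2.54q = 34.32 + 0.53q → q* = 16.8176.
The Pigouvian tax equals MEC at q*: 15.40 + 0.60×16.8176 = 25.4906.

tax = $25.49 per unit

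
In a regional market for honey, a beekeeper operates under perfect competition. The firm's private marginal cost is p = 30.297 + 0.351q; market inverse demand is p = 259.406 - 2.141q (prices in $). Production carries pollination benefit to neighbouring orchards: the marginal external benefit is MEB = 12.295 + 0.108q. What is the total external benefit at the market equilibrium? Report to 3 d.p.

Market equilibrium (private): 30.297 + 0.351q = 259.406 - 2.141q → q_m = 91.9378.
Total external benefit = ∫₀^{q_m} (12.295 + 0.108q) dq = 12.295×91.9378 + ½×0.108×91.9378² = 1586.8134.

$1586.813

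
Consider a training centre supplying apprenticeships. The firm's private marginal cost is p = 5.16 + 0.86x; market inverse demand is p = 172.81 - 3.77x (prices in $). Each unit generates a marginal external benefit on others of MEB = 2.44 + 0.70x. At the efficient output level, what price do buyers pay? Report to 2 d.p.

P = $9.64

Social marginal cost = private MC − MEB = 2.72 + 0.16x.
Set SMC = demand: 2.72 + 0.16x = 172.81 - 3.77x → x* = 43.2799.
Consumer price on the demand curve at x*: 172.81 − 3.77×43.2799 = 9.6448.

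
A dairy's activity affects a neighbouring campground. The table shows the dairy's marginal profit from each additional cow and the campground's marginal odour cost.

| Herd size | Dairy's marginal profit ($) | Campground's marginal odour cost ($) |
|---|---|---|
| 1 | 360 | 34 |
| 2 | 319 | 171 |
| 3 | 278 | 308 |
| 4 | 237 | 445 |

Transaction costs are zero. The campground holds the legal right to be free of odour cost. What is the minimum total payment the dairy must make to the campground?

Efficient level: marginal profit ≥ marginal odour cost through level 2, so k* = 2.
With the campground holding the right, the dairy must at least compensate total damage at k*: 34 + 171 = 205.

$205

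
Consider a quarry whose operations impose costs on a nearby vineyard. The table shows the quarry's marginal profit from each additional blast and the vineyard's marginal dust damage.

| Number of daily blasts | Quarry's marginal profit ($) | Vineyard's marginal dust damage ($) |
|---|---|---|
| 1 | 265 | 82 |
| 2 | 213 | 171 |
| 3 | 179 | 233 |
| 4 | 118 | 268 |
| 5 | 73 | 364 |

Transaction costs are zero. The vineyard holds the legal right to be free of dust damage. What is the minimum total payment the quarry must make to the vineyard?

Efficient level: marginal profit ≥ marginal dust damage through level 2, so k* = 2.
With the vineyard holding the right, the quarry must at least compensate total damage at k*: 82 + 171 = 253.

$253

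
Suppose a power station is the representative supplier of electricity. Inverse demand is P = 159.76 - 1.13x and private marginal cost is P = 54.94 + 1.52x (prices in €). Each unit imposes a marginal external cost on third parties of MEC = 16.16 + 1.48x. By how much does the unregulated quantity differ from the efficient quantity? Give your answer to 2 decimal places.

18.09 units

Market equilibrium (private): 54.94 + 1.52x = 159.76 - 1.13x → x_m = 39.5547.
Social marginal cost = private MC + MEC = 71.10 + 3.00x.
Set SMC = demand: 71.10 + 3.00x = 159.76 - 1.13x → x* = 21.4673.
Gap = |39.5547 − 21.4673| = 18.0874.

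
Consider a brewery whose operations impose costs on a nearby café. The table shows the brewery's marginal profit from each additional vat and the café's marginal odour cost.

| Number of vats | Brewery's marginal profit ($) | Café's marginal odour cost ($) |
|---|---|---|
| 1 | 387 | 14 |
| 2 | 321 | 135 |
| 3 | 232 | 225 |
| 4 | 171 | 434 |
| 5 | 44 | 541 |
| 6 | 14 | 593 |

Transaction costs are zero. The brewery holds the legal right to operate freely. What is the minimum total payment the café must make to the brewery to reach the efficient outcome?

Left alone the brewery would choose level 6 (marginal profit stays positive).
Efficient level: k* = 3 (marginal profit ≥ marginal odour cost through 3).
The café must at least cover the brewery's forgone profit from cutting 6→3: 171 + 44 + 14 = 229.

$229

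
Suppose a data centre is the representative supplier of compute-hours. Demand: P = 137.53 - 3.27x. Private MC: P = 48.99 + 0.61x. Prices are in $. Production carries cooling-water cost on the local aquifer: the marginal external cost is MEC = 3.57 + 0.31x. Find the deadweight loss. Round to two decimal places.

DWL = $13.52

Market equilibrium (private): 48.99 + 0.61x = 137.53 - 3.27x → x_m = 22.8196.
Social marginal cost = private MC + MEC = 52.56 + 0.92x.
Set SMC = demand: 52.56 + 0.92x = 137.53 - 3.27x → x* = 20.2792.
The loss is the area between SMC and demand from x* to x_m; with linear curves that's a triangle of height MEC(x_m).
DWL = ½ × 2.5404 × 10.6441 = 13.5201.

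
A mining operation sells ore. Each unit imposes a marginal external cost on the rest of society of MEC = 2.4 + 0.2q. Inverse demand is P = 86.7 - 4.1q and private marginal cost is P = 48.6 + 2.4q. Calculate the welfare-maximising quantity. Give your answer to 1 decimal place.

q* = 5.3

Social marginal cost = private MC + MEC = 51.0 + 2.6q.
Set SMC = demand: 51.0 + 2.6q = 86.7 - 4.1q → q* = 5.3284.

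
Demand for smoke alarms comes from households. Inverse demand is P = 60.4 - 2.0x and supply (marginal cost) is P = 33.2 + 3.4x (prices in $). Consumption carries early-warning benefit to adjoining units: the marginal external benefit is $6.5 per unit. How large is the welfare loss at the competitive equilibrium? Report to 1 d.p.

Market equilibrium (private): 33.2 + 3.4x = 60.4 - 2.0x → x_m = 5.0370.
Social marginal benefit = demand + MEB = 66.9 - 2.0x.
Set SMB = MC: 66.9 - 2.0x = 33.2 + 3.4x → x* = 6.2407.
Between x* and x_m the wedge SMB − MC runs linearly from 0 to MEB(x_m), so the loss is a triangle.
DWL = ½ × 1.2037 × 6.5000 = 3.9120.

DWL = $3.9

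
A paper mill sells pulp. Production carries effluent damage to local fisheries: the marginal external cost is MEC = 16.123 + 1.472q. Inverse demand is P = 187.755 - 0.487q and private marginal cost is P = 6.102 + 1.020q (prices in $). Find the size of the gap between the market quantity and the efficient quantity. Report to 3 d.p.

Market equilibrium (private): 6.102 + 1.020q = 187.755 - 0.487q → q_m = 120.5395.
Social marginal cost = private MC + MEC = 22.225 + 2.492q.
Set SMC = demand: 22.225 + 2.492q = 187.755 - 0.487q → q* = 55.5656.
Gap = |120.5395 − 55.5656| = 64.9739.

64.974 units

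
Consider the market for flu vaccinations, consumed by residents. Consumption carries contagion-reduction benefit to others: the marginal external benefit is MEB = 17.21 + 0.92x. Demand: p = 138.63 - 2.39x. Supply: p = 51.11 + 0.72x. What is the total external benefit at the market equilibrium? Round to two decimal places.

848.61

Market equilibrium (private): 51.11 + 0.72x = 138.63 - 2.39x → x_m = 28.1415.
Total external benefit = ∫₀^{x_m} (17.21 + 0.92x) dx = 17.21×28.1415 + ½×0.92×28.1415² = 848.6095.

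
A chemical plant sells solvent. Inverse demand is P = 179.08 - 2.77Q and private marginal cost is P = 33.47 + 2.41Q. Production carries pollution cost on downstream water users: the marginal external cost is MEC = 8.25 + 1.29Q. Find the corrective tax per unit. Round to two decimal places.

Social marginal cost = private MC + MEC = 41.72 + 3.70Q.
Set SMC = demand: 41.72 + 3.70Q = 179.08 - 2.77Q → Q* = 21.2303.
The Pigouvian tax equals MEC at Q*: 8.25 + 1.29×21.2303 = 35.6371.

tax = 35.64 per unit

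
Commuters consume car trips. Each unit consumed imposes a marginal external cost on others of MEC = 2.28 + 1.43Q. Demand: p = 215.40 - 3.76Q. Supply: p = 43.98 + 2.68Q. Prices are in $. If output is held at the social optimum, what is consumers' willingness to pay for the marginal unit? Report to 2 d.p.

P = $134.59

Social marginal benefit = demand − MEC = 213.12 - 5.19Q.
Set SMB = MC: 213.12 - 5.19Q = 43.98 + 2.68Q → Q* = 21.4917.
Consumer price on the demand curve at Q*: 215.40 − 3.76×21.4917 = 134.5912.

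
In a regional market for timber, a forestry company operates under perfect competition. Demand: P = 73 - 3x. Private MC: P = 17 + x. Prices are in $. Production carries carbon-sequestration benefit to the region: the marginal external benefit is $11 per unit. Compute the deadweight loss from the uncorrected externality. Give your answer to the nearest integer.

Market equilibrium (private): 17 + x = 73 - 3x → x_m = 14.0000.
Social marginal cost = private MC − MEB = 6 + x.
Set SMC = demand: 6 + x = 73 - 3x → x* = 16.7500.
The welfare-loss triangle has base |x_m − x*| and height MEB(x_m) (the vertical gap between SMC and demand is zero at x* and MEB at x_m).
DWL = ½ × 2.7500 × 11.0000 = 15.1250.

DWL = $15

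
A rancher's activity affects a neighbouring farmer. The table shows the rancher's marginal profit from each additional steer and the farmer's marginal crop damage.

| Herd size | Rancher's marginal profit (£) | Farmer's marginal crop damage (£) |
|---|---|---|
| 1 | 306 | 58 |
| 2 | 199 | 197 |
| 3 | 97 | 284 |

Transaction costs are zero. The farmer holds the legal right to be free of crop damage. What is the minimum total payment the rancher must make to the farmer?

Efficient level: marginal profit ≥ marginal crop damage through level 2, so k* = 2.
With the farmer holding the right, the rancher must at least compensate total damage at k*: 58 + 197 = 255.

£255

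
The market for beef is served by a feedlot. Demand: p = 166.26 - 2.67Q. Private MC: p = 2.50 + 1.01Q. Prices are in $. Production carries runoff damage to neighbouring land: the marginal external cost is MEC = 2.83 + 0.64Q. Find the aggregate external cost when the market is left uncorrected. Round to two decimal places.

$759.62

Market equilibrium (private): 2.50 + 1.01Q = 166.26 - 2.67Q → Q_m = 44.5000.
Total external cost = ∫₀^{Q_m} (2.83 + 0.64Q) dQ = 2.83×44.5000 + ½×0.64×44.5000² = 759.6150.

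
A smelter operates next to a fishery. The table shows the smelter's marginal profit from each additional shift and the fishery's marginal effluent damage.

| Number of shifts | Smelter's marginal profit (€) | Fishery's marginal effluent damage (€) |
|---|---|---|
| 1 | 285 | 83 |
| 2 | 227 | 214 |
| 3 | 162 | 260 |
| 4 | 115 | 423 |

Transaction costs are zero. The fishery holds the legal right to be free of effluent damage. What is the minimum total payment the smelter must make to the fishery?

Efficient level: marginal profit ≥ marginal effluent damage through level 2, so k* = 2.
With the fishery holding the right, the smelter must at least compensate total damage at k*: 83 + 214 = 297.

€297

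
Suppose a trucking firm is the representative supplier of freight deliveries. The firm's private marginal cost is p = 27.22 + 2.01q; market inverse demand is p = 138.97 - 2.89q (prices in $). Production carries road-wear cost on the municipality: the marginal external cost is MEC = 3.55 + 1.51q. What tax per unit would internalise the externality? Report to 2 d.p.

Social marginal cost = private MC + MEC = 30.77 + 3.52q.
Set SMC = demand: 30.77 + 3.52q = 138.97 - 2.89q → q* = 16.8799.
The Pigouvian tax equals MEC at q*: 3.55 + 1.51×16.8799 = 29.0386.

tax = $29.04 per unit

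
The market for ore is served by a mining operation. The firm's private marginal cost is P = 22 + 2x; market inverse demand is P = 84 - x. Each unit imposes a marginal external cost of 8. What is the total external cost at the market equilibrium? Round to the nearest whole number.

165

Market equilibrium (private): 22 + 2x = 84 - x → x_m = 20.6667.
Total external cost = MEC × x_m = 8 × 20.6667 = 165.3336.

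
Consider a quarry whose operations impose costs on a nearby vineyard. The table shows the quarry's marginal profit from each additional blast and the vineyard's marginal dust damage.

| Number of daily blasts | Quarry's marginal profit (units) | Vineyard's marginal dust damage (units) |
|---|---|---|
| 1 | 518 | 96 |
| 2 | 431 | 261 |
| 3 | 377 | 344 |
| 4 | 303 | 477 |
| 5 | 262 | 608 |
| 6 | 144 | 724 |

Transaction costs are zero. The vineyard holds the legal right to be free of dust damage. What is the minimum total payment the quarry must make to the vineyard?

701

Efficient level: marginal profit ≥ marginal dust damage through level 3, so k* = 3.
With the vineyard holding the right, the quarry must at least compensate total damage at k*: 96 + 261 + 344 = 701.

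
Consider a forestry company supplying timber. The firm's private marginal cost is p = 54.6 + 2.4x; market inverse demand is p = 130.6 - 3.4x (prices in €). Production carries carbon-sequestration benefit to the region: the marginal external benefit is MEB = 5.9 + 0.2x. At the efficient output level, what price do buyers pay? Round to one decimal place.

Social marginal cost = private MC − MEB = 48.7 + 2.2x.
Set SMC = demand: 48.7 + 2.2x = 130.6 - 3.4x → x* = 14.6250.
Consumer price on the demand curve at x*: 130.6 − 3.4×14.6250 = 80.8750.

P = €80.9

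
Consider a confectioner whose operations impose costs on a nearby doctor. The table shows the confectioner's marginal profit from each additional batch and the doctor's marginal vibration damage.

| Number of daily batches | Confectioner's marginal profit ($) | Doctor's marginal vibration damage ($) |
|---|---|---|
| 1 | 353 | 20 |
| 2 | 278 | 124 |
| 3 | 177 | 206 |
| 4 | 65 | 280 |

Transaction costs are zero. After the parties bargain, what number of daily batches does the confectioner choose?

2

Bargaining reaches the level where marginal profit last exceeds marginal vibration damage.
That holds through level 2 (278 ≥ 124) but not at 3 (177 < 206).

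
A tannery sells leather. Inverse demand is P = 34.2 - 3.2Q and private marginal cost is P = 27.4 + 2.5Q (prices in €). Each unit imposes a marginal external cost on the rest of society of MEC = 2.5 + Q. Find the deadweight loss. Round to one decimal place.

DWL = €1.0

Market equilibrium (private): 27.4 + 2.5Q = 34.2 - 3.2Q → Q_m = 1.1930.
Social marginal cost = private MC + MEC = 29.9 + 3.5Q.
Set SMC = demand: 29.9 + 3.5Q = 34.2 - 3.2Q → Q* = 0.6418.
The loss is the area between SMC and demand from Q* to Q_m; with linear curves that's a triangle of height MEC(Q_m).
DWL = ½ × 0.5512 × 3.6930 = 1.0178.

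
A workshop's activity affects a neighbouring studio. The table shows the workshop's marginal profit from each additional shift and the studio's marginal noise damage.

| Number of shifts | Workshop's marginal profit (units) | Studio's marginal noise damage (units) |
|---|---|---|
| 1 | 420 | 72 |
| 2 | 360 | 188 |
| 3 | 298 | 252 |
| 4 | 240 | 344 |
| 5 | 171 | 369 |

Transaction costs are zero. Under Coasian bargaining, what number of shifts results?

Bargaining reaches the level where marginal profit last exceeds marginal noise damage.
That holds through level 3 (298 ≥ 252) but not at 4 (240 < 344).

3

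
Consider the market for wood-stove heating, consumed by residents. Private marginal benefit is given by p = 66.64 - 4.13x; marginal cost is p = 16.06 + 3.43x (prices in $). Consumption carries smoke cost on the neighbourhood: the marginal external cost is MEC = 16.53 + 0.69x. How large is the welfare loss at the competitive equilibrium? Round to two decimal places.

DWL = $27.10

Market equilibrium (private): 16.06 + 3.43x = 66.64 - 4.13x → x_m = 6.6905.
Social marginal benefit = demand − MEC = 50.11 - 4.82x.
Set SMB = MC: 50.11 - 4.82x = 16.06 + 3.43x → x* = 4.1273.
The welfare-loss triangle has base |x_m − x*| and height MEC(x_m) (the vertical gap between SMB and MC is zero at x* and MEC at x_m).
DWL = ½ × 2.5632 × 21.1464 = 27.1012.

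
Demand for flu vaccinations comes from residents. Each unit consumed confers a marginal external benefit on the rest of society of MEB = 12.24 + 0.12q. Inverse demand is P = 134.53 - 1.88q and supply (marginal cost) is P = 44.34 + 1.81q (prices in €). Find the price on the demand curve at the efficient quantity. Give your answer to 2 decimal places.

P = €80.59

Social marginal benefit = demand + MEB = 146.77 - 1.76q.
Set SMB = MC: 146.77 - 1.76q = 44.34 + 1.81q → q* = 28.6919.
Consumer price on the demand curve at q*: 134.53 − 1.88×28.6919 = 80.5892.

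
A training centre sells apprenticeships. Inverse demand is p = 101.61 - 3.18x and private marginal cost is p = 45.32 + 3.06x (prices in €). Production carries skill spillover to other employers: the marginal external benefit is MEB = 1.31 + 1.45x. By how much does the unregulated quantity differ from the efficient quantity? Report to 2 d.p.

Market equilibrium (private): 45.32 + 3.06x = 101.61 - 3.18x → x_m = 9.0208.
Social marginal cost = private MC − MEB = 44.01 + 1.61x.
Set SMC = demand: 44.01 + 1.61x = 101.61 - 3.18x → x* = 12.0251.
Gap = |9.0208 − 12.0251| = 3.0043.

3.00 units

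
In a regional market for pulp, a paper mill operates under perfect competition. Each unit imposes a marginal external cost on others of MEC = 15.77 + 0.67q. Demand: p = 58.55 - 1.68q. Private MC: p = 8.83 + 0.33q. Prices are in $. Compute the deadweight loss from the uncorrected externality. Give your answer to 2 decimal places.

DWL = $195.17

Market equilibrium (private): 8.83 + 0.33q = 58.55 - 1.68q → q_m = 24.7363.
Social marginal cost = private MC + MEC = 24.60 + q.
Set SMC = demand: 24.60 + q = 58.55 - 1.68q → q* = 12.6679.
The welfare-loss triangle has base |q_m − q*| and height MEC(q_m) (the vertical gap between SMC and demand is zero at q* and MEC at q_m).
DWL = ½ × 12.0684 × 32.3433 = 195.1659.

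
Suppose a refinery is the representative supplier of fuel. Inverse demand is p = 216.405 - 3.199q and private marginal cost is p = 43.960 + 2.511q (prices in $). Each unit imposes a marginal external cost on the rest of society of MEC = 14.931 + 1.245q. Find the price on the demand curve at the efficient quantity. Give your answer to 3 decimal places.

Social marginal cost = private MC + MEC = 58.891 + 3.756q.
Set SMC = demand: 58.891 + 3.756q = 216.405 - 3.199q → q* = 22.6476.
Consumer price on the demand curve at q*: 216.405 − 3.199×22.6476 = 143.9553.

P = $143.955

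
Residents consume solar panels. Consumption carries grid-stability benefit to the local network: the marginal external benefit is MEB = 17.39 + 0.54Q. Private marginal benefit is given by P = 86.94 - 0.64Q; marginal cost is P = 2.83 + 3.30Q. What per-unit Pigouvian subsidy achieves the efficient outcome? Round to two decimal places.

Social marginal benefit = demand + MEB = 104.33 - 0.10Q.
Set SMB = MC: 104.33 - 0.10Q = 2.83 + 3.30Q → Q* = 29.8529.
The Pigouvian subsidy equals MEB at Q*: 17.39 + 0.54×29.8529 = 33.5106.

subsidy = 33.51 per unit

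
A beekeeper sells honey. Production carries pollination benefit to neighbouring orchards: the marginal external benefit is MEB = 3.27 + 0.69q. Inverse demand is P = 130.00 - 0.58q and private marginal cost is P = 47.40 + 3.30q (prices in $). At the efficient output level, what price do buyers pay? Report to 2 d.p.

Social marginal cost = private MC − MEB = 44.13 + 2.61q.
Set SMC = demand: 44.13 + 2.61q = 130.00 - 0.58q → q* = 26.9185.
Consumer price on the demand curve at q*: 130.00 − 0.58×26.9185 = 114.3873.

P = $114.39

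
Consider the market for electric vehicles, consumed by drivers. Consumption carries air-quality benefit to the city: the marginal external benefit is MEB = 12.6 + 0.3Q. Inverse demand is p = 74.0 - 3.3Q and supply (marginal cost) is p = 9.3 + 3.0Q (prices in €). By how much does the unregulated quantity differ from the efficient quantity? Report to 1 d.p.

2.6 units

Market equilibrium (private): 9.3 + 3.0Q = 74.0 - 3.3Q → Q_m = 10.2698.
Social marginal benefit = demand + MEB = 86.6 - 3.0Q.
Set SMB = MC: 86.6 - 3.0Q = 9.3 + 3.0Q → Q* = 12.8833.
Gap = |10.2698 − 12.8833| = 2.6135.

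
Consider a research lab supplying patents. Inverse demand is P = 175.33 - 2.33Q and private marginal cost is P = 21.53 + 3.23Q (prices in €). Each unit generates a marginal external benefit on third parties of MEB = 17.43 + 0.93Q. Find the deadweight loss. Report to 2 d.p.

Market equilibrium (private): 21.53 + 3.23Q = 175.33 - 2.33Q → Q_m = 27.6619.
Social marginal cost = private MC − MEB = 4.10 + 2.30Q.
Set SMC = demand: 4.10 + 2.30Q = 175.33 - 2.33Q → Q* = 36.9827.
The loss is the area between SMC and demand from Q* to Q_m; with linear curves that's a triangle of height MEB(Q_m).
DWL = ½ × 9.3208 × 43.1555 = 201.1219.

DWL = €201.12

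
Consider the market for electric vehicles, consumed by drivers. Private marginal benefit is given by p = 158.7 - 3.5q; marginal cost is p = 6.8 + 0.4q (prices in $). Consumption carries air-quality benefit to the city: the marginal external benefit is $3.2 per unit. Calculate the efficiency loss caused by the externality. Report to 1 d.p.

Market equilibrium (private): 6.8 + 0.4q = 158.7 - 3.5q → q_m = 38.9487.
Social marginal benefit = demand + MEB = 161.9 - 3.5q.
Set SMB = MC: 161.9 - 3.5q = 6.8 + 0.4q → q* = 39.7692.
Between q* and q_m the wedge SMB − MC runs linearly from 0 to MEB(q_m), so the loss is a triangle.
DWL = ½ × 0.8205 × 3.2000 = 1.3128.

DWL = $1.3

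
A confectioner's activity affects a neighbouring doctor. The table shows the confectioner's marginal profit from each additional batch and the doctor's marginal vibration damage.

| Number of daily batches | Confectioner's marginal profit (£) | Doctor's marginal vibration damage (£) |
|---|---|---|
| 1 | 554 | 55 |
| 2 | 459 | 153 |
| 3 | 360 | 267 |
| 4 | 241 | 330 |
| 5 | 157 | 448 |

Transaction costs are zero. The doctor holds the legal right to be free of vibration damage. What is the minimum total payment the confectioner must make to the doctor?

£475

Efficient level: marginal profit ≥ marginal vibration damage through level 3, so k* = 3.
With the doctor holding the right, the confectioner must at least compensate total damage at k*: 55 + 153 + 267 = 475.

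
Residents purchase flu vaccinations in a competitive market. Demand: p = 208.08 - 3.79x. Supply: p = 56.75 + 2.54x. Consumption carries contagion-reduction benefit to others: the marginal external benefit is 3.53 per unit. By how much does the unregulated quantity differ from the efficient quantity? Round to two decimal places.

0.56 units

Market equilibrium (private): 56.75 + 2.54x = 208.08 - 3.79x → x_m = 23.9068.
Social marginal benefit = demand + MEB = 211.61 - 3.79x.
Set SMB = MC: 211.61 - 3.79x = 56.75 + 2.54x → x* = 24.4645.
Gap = |23.9068 − 24.4645| = 0.5577.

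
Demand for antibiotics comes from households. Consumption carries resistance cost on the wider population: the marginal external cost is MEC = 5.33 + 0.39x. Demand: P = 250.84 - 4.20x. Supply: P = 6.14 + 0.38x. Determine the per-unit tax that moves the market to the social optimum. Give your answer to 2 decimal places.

tax = 24.11 per unit

Social marginal benefit = demand − MEC = 245.51 - 4.59x.
Set SMB = MC: 245.51 - 4.59x = 6.14 + 0.38x → x* = 48.1630.
The Pigouvian tax equals MEC at x*: 5.33 + 0.39×48.1630 = 24.1136.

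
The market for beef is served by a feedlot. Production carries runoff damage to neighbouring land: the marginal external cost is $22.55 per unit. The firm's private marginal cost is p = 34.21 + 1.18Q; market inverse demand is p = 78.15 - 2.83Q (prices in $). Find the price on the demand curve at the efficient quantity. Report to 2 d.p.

P = $63.05

Social marginal cost = private MC + MEC = 56.76 + 1.18Q.
Set SMC = demand: 56.76 + 1.18Q = 78.15 - 2.83Q → Q* = 5.3342.
Consumer price on the demand curve at Q*: 78.15 − 2.83×5.3342 = 63.0542.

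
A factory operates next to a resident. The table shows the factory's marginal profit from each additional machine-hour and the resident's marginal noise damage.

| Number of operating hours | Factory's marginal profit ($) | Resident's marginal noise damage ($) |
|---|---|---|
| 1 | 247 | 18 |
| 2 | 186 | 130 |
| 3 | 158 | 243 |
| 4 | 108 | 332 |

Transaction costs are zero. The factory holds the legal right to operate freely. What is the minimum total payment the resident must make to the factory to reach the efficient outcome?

$266

Left alone the factory would choose level 4 (marginal profit stays positive).
Efficient level: k* = 2 (marginal profit ≥ marginal noise damage through 2).
The resident must at least cover the factory's forgone profit from cutting 4→2: 158 + 108 = 266.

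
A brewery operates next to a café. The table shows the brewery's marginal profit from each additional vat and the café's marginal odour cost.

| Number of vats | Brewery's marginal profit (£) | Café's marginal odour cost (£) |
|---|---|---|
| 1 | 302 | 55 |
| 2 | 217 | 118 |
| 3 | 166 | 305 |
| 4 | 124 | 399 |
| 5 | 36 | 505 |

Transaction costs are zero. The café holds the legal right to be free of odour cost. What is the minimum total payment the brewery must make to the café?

Efficient level: marginal profit ≥ marginal odour cost through level 2, so k* = 2.
With the café holding the right, the brewery must at least compensate total damage at k*: 55 + 118 = 173.

£173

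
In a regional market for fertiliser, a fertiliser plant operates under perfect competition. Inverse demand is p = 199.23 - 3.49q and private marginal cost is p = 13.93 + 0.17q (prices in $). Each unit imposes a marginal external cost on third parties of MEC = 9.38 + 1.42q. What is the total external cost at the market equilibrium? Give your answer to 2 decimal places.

Market equilibrium (private): 13.93 + 0.17q = 199.23 - 3.49q → q_m = 50.6284.
Total external cost = ∫₀^{q_m} (9.38 + 1.42q) dq = 9.38×50.6284 + ½×1.42×50.6284² = 2294.7912.

$2294.79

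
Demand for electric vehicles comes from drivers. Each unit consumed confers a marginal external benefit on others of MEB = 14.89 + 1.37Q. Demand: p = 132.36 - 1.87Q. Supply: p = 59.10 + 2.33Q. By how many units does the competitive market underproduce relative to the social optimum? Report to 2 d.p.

13.71 units

Market equilibrium (private): 59.10 + 2.33Q = 132.36 - 1.87Q → Q_m = 17.4429.
Social marginal benefit = demand + MEB = 147.25 - 0.50Q.
Set SMB = MC: 147.25 - 0.50Q = 59.10 + 2.33Q → Q* = 31.1484.
Gap = |17.4429 − 31.1484| = 13.7055.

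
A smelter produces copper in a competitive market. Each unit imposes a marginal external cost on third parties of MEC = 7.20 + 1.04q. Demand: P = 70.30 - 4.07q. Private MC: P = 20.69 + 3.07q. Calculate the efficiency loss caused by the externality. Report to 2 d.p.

Market equilibrium (private): 20.69 + 3.07q = 70.30 - 4.07q → q_m = 6.9482.
Social marginal cost = private MC + MEC = 27.89 + 4.11q.
Set SMC = demand: 27.89 + 4.11q = 70.30 - 4.07q → q* = 5.1846.
The welfare-loss triangle has base |q_m − q*| and height MEC(q_m) (the vertical gap between SMC and demand is zero at q* and MEC at q_m).
DWL = ½ × 1.7636 × 14.4261 = 12.7209.

DWL = 12.72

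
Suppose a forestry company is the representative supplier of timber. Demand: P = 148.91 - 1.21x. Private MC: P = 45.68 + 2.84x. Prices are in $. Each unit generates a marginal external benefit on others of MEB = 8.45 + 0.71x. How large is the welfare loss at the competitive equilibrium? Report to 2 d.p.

Market equilibrium (private): 45.68 + 2.84x = 148.91 - 1.21x → x_m = 25.4889.
Social marginal cost = private MC − MEB = 37.23 + 2.13x.
Set SMC = demand: 37.23 + 2.13x = 148.91 - 1.21x → x* = 33.4371.
Between x* and x_m the wedge demand − SMC runs linearly from 0 to MEB(x_m), so the loss is a triangle.
DWL = ½ × 7.9482 × 26.5471 = 105.5008.

DWL = $105.50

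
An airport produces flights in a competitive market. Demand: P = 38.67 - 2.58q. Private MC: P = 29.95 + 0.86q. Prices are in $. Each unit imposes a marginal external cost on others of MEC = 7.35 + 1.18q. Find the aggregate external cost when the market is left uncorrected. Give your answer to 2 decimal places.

Market equilibrium (private): 29.95 + 0.86q = 38.67 - 2.58q → q_m = 2.5349.
Total external cost = ∫₀^{q_m} (7.35 + 1.18q) dq = 7.35×2.5349 + ½×1.18×2.5349² = 22.4227.

$22.42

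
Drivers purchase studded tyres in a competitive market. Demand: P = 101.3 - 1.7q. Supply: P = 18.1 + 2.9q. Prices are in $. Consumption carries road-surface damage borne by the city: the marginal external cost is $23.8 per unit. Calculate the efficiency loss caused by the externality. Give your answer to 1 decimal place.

Market equilibrium (private): 18.1 + 2.9q = 101.3 - 1.7q → q_m = 18.0870.
Social marginal benefit = demand − MEC = 77.5 - 1.7q.
Set SMB = MC: 77.5 - 1.7q = 18.1 + 2.9q → q* = 12.9130.
Height of the DWL triangle at q_m is MC(q_m) − SMB(q_m) = MEC(q_m) = 23.8000.
DWL = ½ × 5.1740 × 23.8000 = 61.5706.

DWL = $61.6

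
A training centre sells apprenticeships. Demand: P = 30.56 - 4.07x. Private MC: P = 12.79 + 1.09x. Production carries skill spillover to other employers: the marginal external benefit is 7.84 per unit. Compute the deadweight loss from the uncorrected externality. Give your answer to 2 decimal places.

Market equilibrium (private): 12.79 + 1.09x = 30.56 - 4.07x → x_m = 3.4438.
Social marginal cost = private MC − MEB = 4.95 + 1.09x.
Set SMC = demand: 4.95 + 1.09x = 30.56 - 4.07x → x* = 4.9632.
Height of the DWL triangle at x_m is demand(x_m) − SMC(x_m) = MEB(x_m) = 7.8400.
DWL = ½ × 1.5194 × 7.8400 = 5.9560.

DWL = 5.96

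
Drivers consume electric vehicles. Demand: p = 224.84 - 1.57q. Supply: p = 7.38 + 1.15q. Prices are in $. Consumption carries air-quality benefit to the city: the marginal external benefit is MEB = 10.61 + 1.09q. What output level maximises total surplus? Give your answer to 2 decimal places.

Social marginal benefit = demand + MEB = 235.45 - 0.48q.
Set SMB = MC: 235.45 - 0.48q = 7.38 + 1.15q → q* = 139.9202.

q* = 139.92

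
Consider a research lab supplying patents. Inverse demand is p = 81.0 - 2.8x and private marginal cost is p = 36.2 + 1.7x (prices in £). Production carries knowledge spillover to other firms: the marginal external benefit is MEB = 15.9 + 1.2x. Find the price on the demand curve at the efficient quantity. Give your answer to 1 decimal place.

P = £29.5

Social marginal cost = private MC − MEB = 20.3 + 0.5x.
Set SMC = demand: 20.3 + 0.5x = 81.0 - 2.8x → x* = 18.3939.
Consumer price on the demand curve at x*: 81.0 − 2.8×18.3939 = 29.4971.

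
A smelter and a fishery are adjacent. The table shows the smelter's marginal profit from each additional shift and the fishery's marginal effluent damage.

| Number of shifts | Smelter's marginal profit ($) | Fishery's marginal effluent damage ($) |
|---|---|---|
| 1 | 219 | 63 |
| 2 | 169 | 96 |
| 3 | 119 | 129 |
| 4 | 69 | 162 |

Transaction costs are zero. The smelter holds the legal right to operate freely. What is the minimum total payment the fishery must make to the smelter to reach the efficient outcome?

$188

Left alone the smelter would choose level 4 (marginal profit stays positive).
Efficient level: k* = 2 (marginal profit ≥ marginal effluent damage through 2).
The fishery must at least cover the smelter's forgone profit from cutting 4→2: 119 + 69 = 188.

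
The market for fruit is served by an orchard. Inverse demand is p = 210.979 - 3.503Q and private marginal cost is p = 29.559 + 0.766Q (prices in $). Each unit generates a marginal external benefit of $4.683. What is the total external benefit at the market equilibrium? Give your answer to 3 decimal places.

$199.014

Market equilibrium (private): 29.559 + 0.766Q = 210.979 - 3.503Q → Q_m = 42.4971.
Total external benefit = MEB × Q_m = 4.683 × 42.4971 = 199.0139.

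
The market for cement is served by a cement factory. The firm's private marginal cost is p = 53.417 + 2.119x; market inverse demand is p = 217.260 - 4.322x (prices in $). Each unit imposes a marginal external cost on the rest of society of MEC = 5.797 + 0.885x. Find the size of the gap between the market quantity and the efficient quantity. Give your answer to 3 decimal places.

3.864 units

Market equilibrium (private): 53.417 + 2.119x = 217.260 - 4.322x → x_m = 25.4375.
Social marginal cost = private MC + MEC = 59.214 + 3.004x.
Set SMC = demand: 59.214 + 3.004x = 217.260 - 4.322x → x* = 21.5733.
Gap = |25.4375 − 21.5733| = 3.8642.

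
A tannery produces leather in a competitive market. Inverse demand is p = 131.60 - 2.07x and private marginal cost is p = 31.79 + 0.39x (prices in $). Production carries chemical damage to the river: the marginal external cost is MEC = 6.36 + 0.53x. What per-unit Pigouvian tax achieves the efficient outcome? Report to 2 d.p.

Social marginal cost = private MC + MEC = 38.15 + 0.92x.
Set SMC = demand: 38.15 + 0.92x = 131.60 - 2.07x → x* = 31.2542.
The Pigouvian tax equals MEC at x*: 6.36 + 0.53×31.2542 = 22.9247.

tax = $22.92 per unit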